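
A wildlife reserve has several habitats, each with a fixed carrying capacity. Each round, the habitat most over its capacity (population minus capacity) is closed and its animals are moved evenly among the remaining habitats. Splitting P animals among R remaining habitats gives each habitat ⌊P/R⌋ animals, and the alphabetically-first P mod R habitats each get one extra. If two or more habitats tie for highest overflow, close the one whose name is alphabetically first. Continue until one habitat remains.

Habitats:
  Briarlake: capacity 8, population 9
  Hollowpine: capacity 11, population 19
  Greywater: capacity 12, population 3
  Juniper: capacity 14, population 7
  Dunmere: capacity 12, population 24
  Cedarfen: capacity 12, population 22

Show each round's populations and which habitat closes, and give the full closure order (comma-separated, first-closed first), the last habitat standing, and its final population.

Round 1: Briarlake=9 Cedarfen=22 Dunmere=24 Greywater=3 Hollowpine=19 Juniper=7 → close Dunmere (overflow 12)
  24÷5 = 4 each, +1 to first 4
Round 2: Briarlake=14 Cedarfen=27 Greywater=8 Hollowpine=24 Juniper=11 → close Cedarfen (overflow 15)
  27÷4 = 6 each, +1 to first 3
Round 3: Briarlake=21 Greywater=15 Hollowpine=31 Juniper=17 → close Hollowpine (overflow 20)
  31÷3 = 10 each, +1 to first 1
Round 4: Briarlake=32 Greywater=25 Juniper=27 → close Briarlake (overflow 24)
  32÷2 = 16 each, +1 to first 0
Round 5: Greywater=41 Juniper=43 → close Greywater (overflow 29)
  41÷1 = 41 each, +1 to first 0

Closure order: Dunmere, Cedarfen, Hollowpine, Briarlake, Greywater
Last habitat: Juniper with 84 animals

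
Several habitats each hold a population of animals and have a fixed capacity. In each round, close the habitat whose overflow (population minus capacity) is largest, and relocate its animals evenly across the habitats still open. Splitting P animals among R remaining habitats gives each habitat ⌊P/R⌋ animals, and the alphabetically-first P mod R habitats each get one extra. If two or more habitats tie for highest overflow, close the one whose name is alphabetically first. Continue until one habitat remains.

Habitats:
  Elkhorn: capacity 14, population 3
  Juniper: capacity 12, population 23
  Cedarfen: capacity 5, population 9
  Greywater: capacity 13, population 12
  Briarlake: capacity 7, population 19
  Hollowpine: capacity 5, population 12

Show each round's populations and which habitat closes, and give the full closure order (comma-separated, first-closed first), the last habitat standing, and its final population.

Closure order: Briarlake, Juniper, Hollowpine, Cedarfen, Greywater
Last habitat: Elkhorn with 78 animals

Round 1: Briarlake=19 Cedarfen=9 Elkhorn=3 Greywater=12 Hollowpine=12 Juniper=23 → close Briarlake (overflow 12)
  19÷5 = 3 each, +1 to first 4
Round 2: Cedarfen=13 Elkhorn=7 Greywater=16 Hollowpine=16 Juniper=26 → close Juniper (overflow 14)
  26÷4 = 6 each, +1 to first 2
Round 3: Cedarfen=20 Elkhorn=14 Greywater=22 Hollowpine=22 → close Hollowpine (overflow 17)
  22÷3 = 7 each, +1 to first 1
Round 4: Cedarfen=28 Elkhorn=21 Greywater=29 → close Cedarfen (overflow 23)
  28÷2 = 14 each, +1 to first 0
Round 5: Elkhorn=35 Greywater=43 → close Greywater (overflow 30)
  43÷1 = 43 each, +1 to first 0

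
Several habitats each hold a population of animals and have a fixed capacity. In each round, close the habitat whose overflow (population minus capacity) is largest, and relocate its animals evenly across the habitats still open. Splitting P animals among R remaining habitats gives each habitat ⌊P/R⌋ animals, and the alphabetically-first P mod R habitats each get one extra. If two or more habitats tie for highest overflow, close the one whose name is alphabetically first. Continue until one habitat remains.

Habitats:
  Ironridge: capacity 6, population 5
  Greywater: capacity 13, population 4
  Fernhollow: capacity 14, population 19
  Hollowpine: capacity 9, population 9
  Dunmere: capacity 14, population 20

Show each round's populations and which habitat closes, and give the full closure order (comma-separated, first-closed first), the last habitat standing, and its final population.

Round 1: Dunmere=20 Fernhollow=19 Greywater=4 Hollowpine=9 Ironridge=5 → close Dunmere (overflow 6)
  20÷4 = 5 each, +1 to first 0
Round 2: Fernhollow=24 Greywater=9 Hollowpine=14 Ironridge=10 → close Fernhollow (overflow 10)
  24÷3 = 8 each, +1 to first 0
Round 3: Greywater=17 Hollowpine=22 Ironridge=18 → close Hollowpine (overflow 13)
  22÷2 = 11 each, +1 to first 0
Round 4: Greywater=28 Ironridge=29 → close Ironridge (overflow 23)
  29÷1 = 29 each, +1 to first 0

Closure order: Dunmere, Fernhollow, Hollowpine, Ironridge
Last habitat: Greywater with 57 animals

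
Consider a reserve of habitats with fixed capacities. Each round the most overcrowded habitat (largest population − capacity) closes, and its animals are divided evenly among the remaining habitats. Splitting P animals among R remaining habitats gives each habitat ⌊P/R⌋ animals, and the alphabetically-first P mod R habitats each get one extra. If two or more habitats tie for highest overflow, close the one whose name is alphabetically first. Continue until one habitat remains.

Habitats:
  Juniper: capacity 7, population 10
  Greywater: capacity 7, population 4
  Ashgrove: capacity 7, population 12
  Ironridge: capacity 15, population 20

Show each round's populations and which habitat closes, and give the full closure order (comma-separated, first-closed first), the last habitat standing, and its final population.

Closure order: Ashgrove, Ironridge, Juniper
Last habitat: Greywater with 46 animals

Round 1: Ashgrove=12 Greywater=4 Ironridge=20 Juniper=10 → close Ashgrove (overflow 5)
  12÷3 = 4 each, +1 to first 0
Round 2: Greywater=8 Ironridge=24 Juniper=14 → close Ironridge (overflow 9)
  24÷2 = 12 each, +1 to first 0
Round 3: Greywater=20 Juniper=26 → close Juniper (overflow 19)
  26÷1 = 26 each, +1 to first 0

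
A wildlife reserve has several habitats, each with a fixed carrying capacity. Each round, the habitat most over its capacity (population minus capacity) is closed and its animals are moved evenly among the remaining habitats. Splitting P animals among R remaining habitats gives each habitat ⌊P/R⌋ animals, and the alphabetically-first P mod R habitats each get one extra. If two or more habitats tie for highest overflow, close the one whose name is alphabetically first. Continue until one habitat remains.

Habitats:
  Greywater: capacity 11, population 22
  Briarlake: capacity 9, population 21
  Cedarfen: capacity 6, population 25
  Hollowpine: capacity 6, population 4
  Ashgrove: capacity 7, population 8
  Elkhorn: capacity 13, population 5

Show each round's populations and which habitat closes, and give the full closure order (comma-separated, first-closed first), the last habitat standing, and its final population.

Round 1: Ashgrove=8 Briarlake=21 Cedarfen=25 Elkhorn=5 Greywater=22 Hollowpine=4 → close Cedarfen (overflow 19)
  25÷5 = 5 each, +1 to first 0
Round 2: Ashgrove=13 Briarlake=26 Elkhorn=10 Greywater=27 Hollowpine=9 → close Briarlake (overflow 17)
  26÷4 = 6 each, +1 to first 2
Round 3: Ashgrove=20 Elkhorn=17 Greywater=33 Hollowpine=15 → close Greywater (overflow 22)
  33÷3 = 11 each, +1 to first 0
Round 4: Ashgrove=31 Elkhorn=28 Hollowpine=26 → close Ashgrove (overflow 24)
  31÷2 = 15 each, +1 to first 1
Round 5: Elkhorn=44 Hollowpine=41 → close Hollowpine (overflow 35)
  41÷1 = 41 each, +1 to first 0

Closure order: Cedarfen, Briarlake, Greywater, Ashgrove, Hollowpine
Last habitat: Elkhorn with 85 animals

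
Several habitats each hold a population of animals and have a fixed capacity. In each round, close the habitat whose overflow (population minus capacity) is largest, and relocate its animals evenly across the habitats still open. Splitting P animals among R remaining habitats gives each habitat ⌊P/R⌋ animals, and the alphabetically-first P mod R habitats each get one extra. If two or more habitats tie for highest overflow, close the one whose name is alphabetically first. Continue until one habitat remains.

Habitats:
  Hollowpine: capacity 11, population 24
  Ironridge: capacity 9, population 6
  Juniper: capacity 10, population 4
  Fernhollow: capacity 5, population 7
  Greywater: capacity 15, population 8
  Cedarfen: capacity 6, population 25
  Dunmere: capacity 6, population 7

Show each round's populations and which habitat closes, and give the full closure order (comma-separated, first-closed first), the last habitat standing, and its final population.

Round 1: Cedarfen=25 Dunmere=7 Fernhollow=7 Greywater=8 Hollowpine=24 Ironridge=6 Juniper=4 → close Cedarfen (overflow 19)
  25÷6 = 4 each, +1 to first 1
Round 2: Dunmere=12 Fernhollow=11 Greywater=12 Hollowpine=28 Ironridge=10 Juniper=8 → close Hollowpine (overflow 17)
  28÷5 = 5 each, +1 to first 3
Round 3: Dunmere=18 Fernhollow=17 Greywater=18 Ironridge=15 Juniper=13 → close Dunmere (overflow 12)
  18÷4 = 4 each, +1 to first 2
Round 4: Fernhollow=22 Greywater=23 Ironridge=19 Juniper=17 → close Fernhollow (overflow 17)
  22÷3 = 7 each, +1 to first 1
Round 5: Greywater=31 Ironridge=26 Juniper=24 → close Ironridge (overflow 17)
  26÷2 = 13 each, +1 to first 0
Round 6: Greywater=44 Juniper=37 → close Greywater (overflow 29)
  44÷1 = 44 each, +1 to first 0

Closure order: Cedarfen, Hollowpine, Dunmere, Fernhollow, Ironridge, Greywater
Last habitat: Juniper with 81 animals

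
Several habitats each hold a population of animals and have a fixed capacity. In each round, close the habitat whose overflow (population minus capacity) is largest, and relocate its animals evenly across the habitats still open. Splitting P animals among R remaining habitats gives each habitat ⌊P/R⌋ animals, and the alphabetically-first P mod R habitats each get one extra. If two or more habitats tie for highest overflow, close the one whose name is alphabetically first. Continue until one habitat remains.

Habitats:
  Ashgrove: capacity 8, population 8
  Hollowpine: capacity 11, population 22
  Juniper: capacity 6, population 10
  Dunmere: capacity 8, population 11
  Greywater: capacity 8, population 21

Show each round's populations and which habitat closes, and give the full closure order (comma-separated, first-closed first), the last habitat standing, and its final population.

Round 1: Ashgrove=8 Dunmere=11 Greywater=21 Hollowpine=22 Juniper=10 → close Greywater (overflow 13)
  21÷4 = 5 each, +1 to first 1
Round 2: Ashgrove=14 Dunmere=16 Hollowpine=27 Juniper=15 → close Hollowpine (overflow 16)
  27÷3 = 9 each, +1 to first 0
Round 3: Ashgrove=23 Dunmere=25 Juniper=24 → close Juniper (overflow 18)
  24÷2 = 12 each, +1 to first 0
Round 4: Ashgrove=35 Dunmere=37 → close Dunmere (overflow 29)
  37÷1 = 37 each, +1 to first 0

Closure order: Greywater, Hollowpine, Juniper, Dunmere
Last habitat: Ashgrove with 72 animals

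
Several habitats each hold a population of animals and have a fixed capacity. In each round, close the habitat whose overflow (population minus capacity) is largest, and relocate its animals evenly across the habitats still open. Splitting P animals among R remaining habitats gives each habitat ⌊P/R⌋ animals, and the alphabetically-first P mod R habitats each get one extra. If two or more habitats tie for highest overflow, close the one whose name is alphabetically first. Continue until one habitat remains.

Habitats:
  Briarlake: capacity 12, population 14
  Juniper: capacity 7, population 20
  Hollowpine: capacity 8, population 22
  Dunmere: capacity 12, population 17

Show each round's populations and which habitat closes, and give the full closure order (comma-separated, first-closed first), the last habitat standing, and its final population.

Closure order: Hollowpine, Juniper, Dunmere
Last habitat: Briarlake with 73 animals

Round 1: Briarlake=14 Dunmere=17 Hollowpine=22 Juniper=20 → close Hollowpine (overflow 14)
  22÷3 = 7 each, +1 to first 1
Round 2: Briarlake=22 Dunmere=24 Juniper=27 → close Juniper (overflow 20)
  27÷2 = 13 each, +1 to first 1
Round 3: Briarlake=36 Dunmere=37 → close Dunmere (overflow 25)
  37÷1 = 37 each, +1 to first 0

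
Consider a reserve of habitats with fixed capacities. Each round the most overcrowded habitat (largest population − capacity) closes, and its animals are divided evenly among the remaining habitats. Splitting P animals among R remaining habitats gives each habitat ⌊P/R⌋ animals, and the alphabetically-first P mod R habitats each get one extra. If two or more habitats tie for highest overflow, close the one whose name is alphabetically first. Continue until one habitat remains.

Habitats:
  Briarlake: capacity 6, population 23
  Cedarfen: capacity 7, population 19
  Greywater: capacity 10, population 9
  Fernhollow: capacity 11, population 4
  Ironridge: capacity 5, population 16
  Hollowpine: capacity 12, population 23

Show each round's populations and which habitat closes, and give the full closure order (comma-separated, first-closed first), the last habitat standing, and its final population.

Round 1: Briarlake=23 Cedarfen=19 Fernhollow=4 Greywater=9 Hollowpine=23 Ironridge=16 → close Briarlake (overflow 17)
  23÷5 = 4 each, +1 to first 3
Round 2: Cedarfen=24 Fernhollow=9 Greywater=14 Hollowpine=27 Ironridge=20 → close Cedarfen (overflow 17)
  24÷4 = 6 each, +1 to first 0
Round 3: Fernhollow=15 Greywater=20 Hollowpine=33 Ironridge=26 → close Hollowpine (overflow 21)
  33÷3 = 11 each, +1 to first 0
Round 4: Fernhollow=26 Greywater=31 Ironridge=37 → close Ironridge (overflow 32)
  37÷2 = 18 each, +1 to first 1
Round 5: Fernhollow=45 Greywater=49 → close Greywater (overflow 39)
  49÷1 = 49 each, +1 to first 0

Closure order: Briarlake, Cedarfen, Hollowpine, Ironridge, Greywater
Last habitat: Fernhollow with 94 animals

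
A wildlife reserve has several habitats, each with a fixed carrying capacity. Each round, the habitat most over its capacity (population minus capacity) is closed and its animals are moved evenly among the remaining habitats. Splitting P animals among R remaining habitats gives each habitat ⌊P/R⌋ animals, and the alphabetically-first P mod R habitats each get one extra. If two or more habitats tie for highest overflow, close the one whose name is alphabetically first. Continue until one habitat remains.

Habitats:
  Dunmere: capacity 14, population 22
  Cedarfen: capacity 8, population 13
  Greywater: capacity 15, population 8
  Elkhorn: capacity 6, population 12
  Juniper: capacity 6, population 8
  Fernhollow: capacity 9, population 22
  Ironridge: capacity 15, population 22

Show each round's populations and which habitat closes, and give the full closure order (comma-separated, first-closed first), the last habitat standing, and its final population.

Round 1: Cedarfen=13 Dunmere=22 Elkhorn=12 Fernhollow=22 Greywater=8 Ironridge=22 Juniper=8 → close Fernhollow (overflow 13)
  22÷6 = 3 each, +1 to first 4
Round 2: Cedarfen=17 Dunmere=26 Elkhorn=16 Greywater=12 Ironridge=25 Juniper=11 → close Dunmere (overflow 12)
  26÷5 = 5 each, +1 to first 1
Round 3: Cedarfen=23 Elkhorn=21 Greywater=17 Ironridge=30 Juniper=16 → close Cedarfen (overflow 15)
  23÷4 = 5 each, +1 to first 3
Round 4: Elkhorn=27 Greywater=23 Ironridge=36 Juniper=21 → close Elkhorn (overflow 21)
  27÷3 = 9 each, +1 to first 0
Round 5: Greywater=32 Ironridge=45 Juniper=30 → close Ironridge (overflow 30)
  45÷2 = 22 each, +1 to first 1
Round 6: Greywater=55 Juniper=52 → close Juniper (overflow 46)
  52÷1 = 52 each, +1 to first 0

Closure order: Fernhollow, Dunmere, Cedarfen, Elkhorn, Ironridge, Juniper
Last habitat: Greywater with 107 animals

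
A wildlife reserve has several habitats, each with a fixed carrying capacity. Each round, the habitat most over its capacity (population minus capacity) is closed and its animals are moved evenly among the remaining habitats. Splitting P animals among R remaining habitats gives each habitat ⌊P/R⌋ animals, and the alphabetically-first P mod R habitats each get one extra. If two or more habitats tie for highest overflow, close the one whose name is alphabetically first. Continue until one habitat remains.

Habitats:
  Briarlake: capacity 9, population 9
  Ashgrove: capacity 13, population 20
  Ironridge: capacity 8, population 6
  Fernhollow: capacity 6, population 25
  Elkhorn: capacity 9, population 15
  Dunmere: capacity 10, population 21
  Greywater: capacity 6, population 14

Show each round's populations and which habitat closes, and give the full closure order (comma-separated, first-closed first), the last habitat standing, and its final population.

Closure order: Fernhollow, Dunmere, Ashgrove, Greywater, Elkhorn, Briarlake
Last habitat: Ironridge with 110 animals

Round 1: Ashgrove=20 Briarlake=9 Dunmere=21 Elkhorn=15 Fernhollow=25 Greywater=14 Ironridge=6 → close Fernhollow (overflow 19)
  25÷6 = 4 each, +1 to first 1
Round 2: Ashgrove=25 Briarlake=13 Dunmere=25 Elkhorn=19 Greywater=18 Ironridge=10 → close Dunmere (overflow 15)
  25÷5 = 5 each, +1 to first 0
Round 3: Ashgrove=30 Briarlake=18 Elkhorn=24 Greywater=23 Ironridge=15 → close Ashgrove (overflow 17)
  30÷4 = 7 each, +1 to first 2
Round 4: Briarlake=26 Elkhorn=32 Greywater=30 Ironridge=22 → close Greywater (overflow 24)
  30÷3 = 10 each, +1 to first 0
Round 5: Briarlake=36 Elkhorn=42 Ironridge=32 → close Elkhorn (overflow 33)
  42÷2 = 21 each, +1 to first 0
Round 6: Briarlake=57 Ironridge=53 → close Briarlake (overflow 48)
  57÷1 = 57 each, +1 to first 0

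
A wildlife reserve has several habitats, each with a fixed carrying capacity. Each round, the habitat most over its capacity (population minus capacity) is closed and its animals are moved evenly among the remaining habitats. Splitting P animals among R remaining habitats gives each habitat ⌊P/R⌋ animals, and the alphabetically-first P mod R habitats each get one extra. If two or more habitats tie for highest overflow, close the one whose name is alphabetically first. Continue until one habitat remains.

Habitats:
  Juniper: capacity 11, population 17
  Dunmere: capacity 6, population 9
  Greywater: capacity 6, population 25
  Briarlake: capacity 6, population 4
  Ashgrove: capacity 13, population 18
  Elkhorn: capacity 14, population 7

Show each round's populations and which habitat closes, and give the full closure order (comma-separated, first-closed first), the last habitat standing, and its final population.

Closure order: Greywater, Juniper, Ashgrove, Dunmere, Briarlake
Last habitat: Elkhorn with 80 animals

Round 1: Ashgrove=18 Briarlake=4 Dunmere=9 Elkhorn=7 Greywater=25 Juniper=17 → close Greywater (overflow 19)
  25÷5 = 5 each, +1 to first 0
Round 2: Ashgrove=23 Briarlake=9 Dunmere=14 Elkhorn=12 Juniper=22 → close Juniper (overflow 11)
  22÷4 = 5 each, +1 to first 2
Round 3: Ashgrove=29 Briarlake=15 Dunmere=19 Elkhorn=17 → close Ashgrove (overflow 16)
  29÷3 = 9 each, +1 to first 2
Round 4: Briarlake=25 Dunmere=29 Elkhorn=26 → close Dunmere (overflow 23)
  29÷2 = 14 each, +1 to first 1
Round 5: Briarlake=40 Elkhorn=40 → close Briarlake (overflow 34)
  40÷1 = 40 each, +1 to first 0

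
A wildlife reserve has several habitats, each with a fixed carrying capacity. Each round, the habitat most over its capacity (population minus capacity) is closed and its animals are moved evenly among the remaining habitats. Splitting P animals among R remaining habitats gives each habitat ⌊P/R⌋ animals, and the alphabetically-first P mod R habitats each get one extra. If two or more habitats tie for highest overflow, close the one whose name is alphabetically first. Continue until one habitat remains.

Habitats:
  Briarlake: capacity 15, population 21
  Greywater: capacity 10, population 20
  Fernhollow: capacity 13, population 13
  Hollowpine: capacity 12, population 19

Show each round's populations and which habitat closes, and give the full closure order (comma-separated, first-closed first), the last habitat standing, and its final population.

Round 1: Briarlake=21 Fernhollow=13 Greywater=20 Hollowpine=19 → close Greywater (overflow 10)
  20÷3 = 6 each, +1 to first 2
Round 2: Briarlake=28 Fernhollow=20 Hollowpine=25 → close Briarlake (overflow 13)
  28÷2 = 14 each, +1 to first 0
Round 3: Fernhollow=34 Hollowpine=39 → close Hollowpine (overflow 27)
  39÷1 = 39 each, +1 to first 0

Closure order: Greywater, Briarlake, Hollowpine
Last habitat: Fernhollow with 73 animals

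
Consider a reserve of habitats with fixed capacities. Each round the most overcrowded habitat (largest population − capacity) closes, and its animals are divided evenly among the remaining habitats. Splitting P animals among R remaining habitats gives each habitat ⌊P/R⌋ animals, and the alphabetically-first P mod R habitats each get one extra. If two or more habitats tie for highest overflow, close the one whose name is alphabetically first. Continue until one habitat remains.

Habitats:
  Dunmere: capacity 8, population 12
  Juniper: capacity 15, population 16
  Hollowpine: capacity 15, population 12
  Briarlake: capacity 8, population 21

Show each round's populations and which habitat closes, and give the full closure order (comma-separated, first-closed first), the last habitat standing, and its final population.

Closure order: Briarlake, Dunmere, Juniper
Last habitat: Hollowpine with 61 animals

Round 1: Briarlake=21 Dunmere=12 Hollowpine=12 Juniper=16 → close Briarlake (overflow 13)
  21÷3 = 7 each, +1 to first 0
Round 2: Dunmere=19 Hollowpine=19 Juniper=23 → close Dunmere (overflow 11)
  19÷2 = 9 each, +1 to first 1
Round 3: Hollowpine=29 Juniper=32 → close Juniper (overflow 17)
  32÷1 = 32 each, +1 to first 0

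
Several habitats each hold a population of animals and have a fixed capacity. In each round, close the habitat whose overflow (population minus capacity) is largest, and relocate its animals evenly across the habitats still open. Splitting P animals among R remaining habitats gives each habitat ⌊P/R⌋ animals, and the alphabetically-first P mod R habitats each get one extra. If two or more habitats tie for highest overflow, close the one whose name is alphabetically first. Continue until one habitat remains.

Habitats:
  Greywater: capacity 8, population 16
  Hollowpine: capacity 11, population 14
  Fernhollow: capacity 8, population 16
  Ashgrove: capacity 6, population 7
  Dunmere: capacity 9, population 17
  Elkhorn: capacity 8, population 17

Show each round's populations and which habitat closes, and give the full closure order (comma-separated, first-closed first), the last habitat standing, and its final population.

Closure order: Elkhorn, Dunmere, Fernhollow, Greywater, Ashgrove
Last habitat: Hollowpine with 87 animals

Round 1: Ashgrove=7 Dunmere=17 Elkhorn=17 Fernhollow=16 Greywater=16 Hollowpine=14 → close Elkhorn (overflow 9)
  17÷5 = 3 each, +1 to first 2
Round 2: Ashgrove=11 Dunmere=21 Fernhollow=19 Greywater=19 Hollowpine=17 → close Dunmere (overflow 12)
  21÷4 = 5 each, +1 to first 1
Round 3: Ashgrove=17 Fernhollow=24 Greywater=24 Hollowpine=22 → close Fernhollow (overflow 16)
  24÷3 = 8 each, +1 to first 0
Round 4: Ashgrove=25 Greywater=32 Hollowpine=30 → close Greywater (overflow 24)
  32÷2 = 16 each, +1 to first 0
Round 5: Ashgrove=41 Hollowpine=46 → close Ashgrove (overflow 35)
  41÷1 = 41 each, +1 to first 0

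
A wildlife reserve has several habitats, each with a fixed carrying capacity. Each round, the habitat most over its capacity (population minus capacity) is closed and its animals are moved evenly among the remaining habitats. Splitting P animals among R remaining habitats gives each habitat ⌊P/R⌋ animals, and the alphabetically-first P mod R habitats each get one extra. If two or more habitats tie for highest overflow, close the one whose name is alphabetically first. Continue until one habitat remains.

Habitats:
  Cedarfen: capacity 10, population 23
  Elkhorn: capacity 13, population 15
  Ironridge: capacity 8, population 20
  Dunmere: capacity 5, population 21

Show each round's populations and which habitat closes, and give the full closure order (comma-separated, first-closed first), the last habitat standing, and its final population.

Closure order: Dunmere, Cedarfen, Ironridge
Last habitat: Elkhorn with 79 animals

Round 1: Cedarfen=23 Dunmere=21 Elkhorn=15 Ironridge=20 → close Dunmere (overflow 16)
  21÷3 = 7 each, +1 to first 0
Round 2: Cedarfen=30 Elkhorn=22 Ironridge=27 → close Cedarfen (overflow 20)
  30÷2 = 15 each, +1 to first 0
Round 3: Elkhorn=37 Ironridge=42 → close Ironridge (overflow 34)
  42÷1 = 42 each, +1 to first 0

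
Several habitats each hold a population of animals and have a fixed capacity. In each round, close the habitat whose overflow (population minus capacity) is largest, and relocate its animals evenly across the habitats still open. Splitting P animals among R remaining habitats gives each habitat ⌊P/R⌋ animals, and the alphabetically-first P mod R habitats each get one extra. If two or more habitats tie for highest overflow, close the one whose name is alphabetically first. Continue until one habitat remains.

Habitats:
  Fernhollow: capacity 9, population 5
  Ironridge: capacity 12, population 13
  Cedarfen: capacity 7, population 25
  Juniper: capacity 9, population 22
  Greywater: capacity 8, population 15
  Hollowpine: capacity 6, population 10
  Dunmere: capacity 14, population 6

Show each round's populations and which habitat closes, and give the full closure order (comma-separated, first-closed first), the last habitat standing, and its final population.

Closure order: Cedarfen, Juniper, Greywater, Hollowpine, Ironridge, Fernhollow
Last habitat: Dunmere with 96 animals

Round 1: Cedarfen=25 Dunmere=6 Fernhollow=5 Greywater=15 Hollowpine=10 Ironridge=13 Juniper=22 → close Cedarfen (overflow 18)
  25÷6 = 4 each, +1 to first 1
Round 2: Dunmere=11 Fernhollow=9 Greywater=19 Hollowpine=14 Ironridge=17 Juniper=26 → close Juniper (overflow 17)
  26÷5 = 5 each, +1 to first 1
Round 3: Dunmere=17 Fernhollow=14 Greywater=24 Hollowpine=19 Ironridge=22 → close Greywater (overflow 16)
  24÷4 = 6 each, +1 to first 0
Round 4: Dunmere=23 Fernhollow=20 Hollowpine=25 Ironridge=28 → close Hollowpine (overflow 19)
  25÷3 = 8 each, +1 to first 1
Round 5: Dunmere=32 Fernhollow=28 Ironridge=36 → close Ironridge (overflow 24)
  36÷2 = 18 each, +1 to first 0
Round 6: Dunmere=50 Fernhollow=46 → close Fernhollow (overflow 37)
  46÷1 = 46 each, +1 to first 0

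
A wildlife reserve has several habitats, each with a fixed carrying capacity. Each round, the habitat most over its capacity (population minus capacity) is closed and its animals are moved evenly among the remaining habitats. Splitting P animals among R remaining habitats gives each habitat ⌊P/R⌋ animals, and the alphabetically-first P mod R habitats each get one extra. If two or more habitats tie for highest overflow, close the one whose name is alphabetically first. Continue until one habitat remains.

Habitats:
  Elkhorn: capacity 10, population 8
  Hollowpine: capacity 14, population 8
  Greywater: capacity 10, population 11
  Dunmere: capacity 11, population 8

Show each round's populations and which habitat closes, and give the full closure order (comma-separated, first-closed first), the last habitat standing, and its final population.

Closure order: Greywater, Elkhorn, Dunmere
Last habitat: Hollowpine with 35 animals

Round 1: Dunmere=8 Elkhorn=8 Greywater=11 Hollowpine=8 → close Greywater (overflow 1)
  11÷3 = 3 each, +1 to first 2
Round 2: Dunmere=12 Elkhorn=12 Hollowpine=11 → close Elkhorn (overflow 2)
  12÷2 = 6 each, +1 to first 0
Round 3: Dunmere=18 Hollowpine=17 → close Dunmere (overflow 7)
  18÷1 = 18 each, +1 to first 0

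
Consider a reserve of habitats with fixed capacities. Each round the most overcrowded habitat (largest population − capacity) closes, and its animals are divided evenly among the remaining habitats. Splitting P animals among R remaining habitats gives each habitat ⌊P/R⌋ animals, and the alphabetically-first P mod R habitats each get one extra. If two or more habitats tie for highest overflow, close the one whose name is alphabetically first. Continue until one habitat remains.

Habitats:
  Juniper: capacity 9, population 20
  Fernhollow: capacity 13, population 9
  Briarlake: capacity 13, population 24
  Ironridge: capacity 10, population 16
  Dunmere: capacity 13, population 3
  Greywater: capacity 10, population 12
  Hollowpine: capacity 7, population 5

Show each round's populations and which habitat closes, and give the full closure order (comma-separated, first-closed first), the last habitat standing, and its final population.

Closure order: Briarlake, Juniper, Ironridge, Greywater, Hollowpine, Fernhollow
Last habitat: Dunmere with 89 animals

Round 1: Briarlake=24 Dunmere=3 Fernhollow=9 Greywater=12 Hollowpine=5 Ironridge=16 Juniper=20 → close Briarlake (overflow 11)
  24÷6 = 4 each, +1 to first 0
Round 2: Dunmere=7 Fernhollow=13 Greywater=16 Hollowpine=9 Ironridge=20 Juniper=24 → close Juniper (overflow 15)
  24÷5 = 4 each, +1 to first 4
Round 3: Dunmere=12 Fernhollow=18 Greywater=21 Hollowpine=14 Ironridge=24 → close Ironridge (overflow 14)
  24÷4 = 6 each, +1 to first 0
Round 4: Dunmere=18 Fernhollow=24 Greywater=27 Hollowpine=20 → close Greywater (overflow 17)
  27÷3 = 9 each, +1 to first 0
Round 5: Dunmere=27 Fernhollow=33 Hollowpine=29 → close Hollowpine (overflow 22)
  29÷2 = 14 each, +1 to first 1
Round 6: Dunmere=42 Fernhollow=47 → close Fernhollow (overflow 34)
  47÷1 = 47 each, +1 to first 0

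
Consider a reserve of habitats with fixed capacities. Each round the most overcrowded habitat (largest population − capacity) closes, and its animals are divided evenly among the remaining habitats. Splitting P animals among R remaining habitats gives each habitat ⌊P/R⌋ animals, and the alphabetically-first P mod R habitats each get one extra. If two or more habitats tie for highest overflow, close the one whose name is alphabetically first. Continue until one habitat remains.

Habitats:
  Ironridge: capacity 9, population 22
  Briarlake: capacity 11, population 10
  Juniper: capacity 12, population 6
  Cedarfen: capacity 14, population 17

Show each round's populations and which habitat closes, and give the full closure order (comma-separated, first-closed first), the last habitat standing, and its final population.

Round 1: Briarlake=10 Cedarfen=17 Ironridge=22 Juniper=6 → close Ironridge (overflow 13)
  22÷3 = 7 each, +1 to first 1
Round 2: Briarlake=18 Cedarfen=24 Juniper=13 → close Cedarfen (overflow 10)
  24÷2 = 12 each, +1 to first 0
Round 3: Briarlake=30 Juniper=25 → close Briarlake (overflow 19)
  30÷1 = 30 each, +1 to first 0

Closure order: Ironridge, Cedarfen, Briarlake
Last habitat: Juniper with 55 animals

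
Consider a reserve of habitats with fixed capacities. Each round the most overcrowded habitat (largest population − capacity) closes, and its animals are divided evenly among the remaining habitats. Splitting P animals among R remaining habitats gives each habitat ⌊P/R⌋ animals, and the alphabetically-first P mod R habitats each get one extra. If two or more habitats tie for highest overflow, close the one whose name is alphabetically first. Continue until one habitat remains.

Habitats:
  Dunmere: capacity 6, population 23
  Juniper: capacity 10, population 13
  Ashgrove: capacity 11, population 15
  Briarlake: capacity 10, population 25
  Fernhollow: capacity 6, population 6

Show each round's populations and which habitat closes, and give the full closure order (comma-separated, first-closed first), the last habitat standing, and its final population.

Round 1: Ashgrove=15 Briarlake=25 Dunmere=23 Fernhollow=6 Juniper=13 → close Dunmere (overflow 17)
  23÷4 = 5 each, +1 to first 3
Round 2: Ashgrove=21 Briarlake=31 Fernhollow=12 Juniper=18 → close Briarlake (overflow 21)
  31÷3 = 10 each, +1 to first 1
Round 3: Ashgrove=32 Fernhollow=22 Juniper=28 → close Ashgrove (overflow 21)
  32÷2 = 16 each, +1 to first 0
Round 4: Fernhollow=38 Juniper=44 → close Juniper (overflow 34)
  44÷1 = 44 each, +1 to first 0

Closure order: Dunmere, Briarlake, Ashgrove, Juniper
Last habitat: Fernhollow with 82 animals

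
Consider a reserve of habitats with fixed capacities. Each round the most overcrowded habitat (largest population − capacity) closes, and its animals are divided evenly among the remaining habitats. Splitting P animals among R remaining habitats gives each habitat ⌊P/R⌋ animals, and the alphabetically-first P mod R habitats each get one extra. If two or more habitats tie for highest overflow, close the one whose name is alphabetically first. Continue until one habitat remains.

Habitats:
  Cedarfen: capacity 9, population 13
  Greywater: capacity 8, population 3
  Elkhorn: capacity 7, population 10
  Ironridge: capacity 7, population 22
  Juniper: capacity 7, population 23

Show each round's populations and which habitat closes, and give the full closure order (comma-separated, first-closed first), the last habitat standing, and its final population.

Closure order: Juniper, Ironridge, Cedarfen, Elkhorn
Last habitat: Greywater with 71 animals

Round 1: Cedarfen=13 Elkhorn=10 Greywater=3 Ironridge=22 Juniper=23 → close Juniper (overflow 16)
  23÷4 = 5 each, +1 to first 3
Round 2: Cedarfen=19 Elkhorn=16 Greywater=9 Ironridge=27 → close Ironridge (overflow 20)
  27÷3 = 9 each, +1 to first 0
Round 3: Cedarfen=28 Elkhorn=25 Greywater=18 → close Cedarfen (overflow 19)
  28÷2 = 14 each, +1 to first 0
Round 4: Elkhorn=39 Greywater=32 → close Elkhorn (overflow 32)
  39÷1 = 39 each, +1 to first 0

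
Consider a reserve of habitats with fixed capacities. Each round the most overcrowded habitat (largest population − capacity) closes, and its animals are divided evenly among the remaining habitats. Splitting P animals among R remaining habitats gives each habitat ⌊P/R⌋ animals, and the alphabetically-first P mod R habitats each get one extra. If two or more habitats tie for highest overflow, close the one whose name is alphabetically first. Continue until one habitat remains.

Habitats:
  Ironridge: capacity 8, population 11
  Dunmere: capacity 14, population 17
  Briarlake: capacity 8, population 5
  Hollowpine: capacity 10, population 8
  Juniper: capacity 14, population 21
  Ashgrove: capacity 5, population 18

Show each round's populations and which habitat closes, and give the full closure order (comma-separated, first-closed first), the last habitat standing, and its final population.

Round 1: Ashgrove=18 Briarlake=5 Dunmere=17 Hollowpine=8 Ironridge=11 Juniper=21 → close Ashgrove (overflow 13)
  18÷5 = 3 each, +1 to first 3
Round 2: Briarlake=9 Dunmere=21 Hollowpine=12 Ironridge=14 Juniper=24 → close Juniper (overflow 10)
  24÷4 = 6 each, +1 to first 0
Round 3: Briarlake=15 Dunmere=27 Hollowpine=18 Ironridge=20 → close Dunmere (overflow 13)
  27÷3 = 9 each, +1 to first 0
Round 4: Briarlake=24 Hollowpine=27 Ironridge=29 → close Ironridge (overflow 21)
  29÷2 = 14 each, +1 to first 1
Round 5: Briarlake=39 Hollowpine=41 → close Briarlake (overflow 31)
  39÷1 = 39 each, +1 to first 0

Closure order: Ashgrove, Juniper, Dunmere, Ironridge, Briarlake
Last habitat: Hollowpine with 80 animals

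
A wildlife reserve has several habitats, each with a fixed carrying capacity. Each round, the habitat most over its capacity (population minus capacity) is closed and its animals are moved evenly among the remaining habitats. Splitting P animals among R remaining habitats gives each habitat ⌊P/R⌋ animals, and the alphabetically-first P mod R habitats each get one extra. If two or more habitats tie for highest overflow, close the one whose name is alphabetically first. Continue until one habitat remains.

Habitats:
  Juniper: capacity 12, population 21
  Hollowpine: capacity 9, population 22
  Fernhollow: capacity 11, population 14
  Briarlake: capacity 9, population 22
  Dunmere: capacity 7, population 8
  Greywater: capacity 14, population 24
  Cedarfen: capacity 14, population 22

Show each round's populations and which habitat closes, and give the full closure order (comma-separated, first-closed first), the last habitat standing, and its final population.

Closure order: Briarlake, Hollowpine, Greywater, Cedarfen, Juniper, Fernhollow
Last habitat: Dunmere with 133 animals

Round 1: Briarlake=22 Cedarfen=22 Dunmere=8 Fernhollow=14 Greywater=24 Hollowpine=22 Juniper=21 → close Briarlake (overflow 13)
  22÷6 = 3 each, +1 to first 4
Round 2: Cedarfen=26 Dunmere=12 Fernhollow=18 Greywater=28 Hollowpine=25 Juniper=24 → close Hollowpine (overflow 16)
  25÷5 = 5 each, +1 to first 0
Round 3: Cedarfen=31 Dunmere=17 Fernhollow=23 Greywater=33 Juniper=29 → close Greywater (overflow 19)
  33÷4 = 8 each, +1 to first 1
Round 4: Cedarfen=40 Dunmere=25 Fernhollow=31 Juniper=37 → close Cedarfen (overflow 26)
  40÷3 = 13 each, +1 to first 1
Round 5: Dunmere=39 Fernhollow=44 Juniper=50 → close Juniper (overflow 38)
  50÷2 = 25 each, +1 to first 0
Round 6: Dunmere=64 Fernhollow=69 → close Fernhollow (overflow 58)
  69÷1 = 69 each, +1 to first 0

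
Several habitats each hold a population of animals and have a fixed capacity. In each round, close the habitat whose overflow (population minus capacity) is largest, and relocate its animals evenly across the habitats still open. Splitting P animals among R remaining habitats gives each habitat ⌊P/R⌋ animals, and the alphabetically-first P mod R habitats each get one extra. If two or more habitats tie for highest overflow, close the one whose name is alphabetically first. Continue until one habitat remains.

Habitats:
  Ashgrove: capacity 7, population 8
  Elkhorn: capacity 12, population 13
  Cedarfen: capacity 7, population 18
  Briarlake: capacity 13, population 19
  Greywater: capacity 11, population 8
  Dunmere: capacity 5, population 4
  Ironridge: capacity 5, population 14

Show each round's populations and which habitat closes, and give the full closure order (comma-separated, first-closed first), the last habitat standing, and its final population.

Round 1: Ashgrove=8 Briarlake=19 Cedarfen=18 Dunmere=4 Elkhorn=13 Greywater=8 Ironridge=14 → close Cedarfen (overflow 11)
  18÷6 = 3 each, +1 to first 0
Round 2: Ashgrove=11 Briarlake=22 Dunmere=7 Elkhorn=16 Greywater=11 Ironridge=17 → close Ironridge (overflow 12)
  17÷5 = 3 each, +1 to first 2
Round 3: Ashgrove=15 Briarlake=26 Dunmere=10 Elkhorn=19 Greywater=14 → close Briarlake (overflow 13)
  26÷4 = 6 each, +1 to first 2
Round 4: Ashgrove=22 Dunmere=17 Elkhorn=25 Greywater=20 → close Ashgrove (overflow 15)
  22÷3 = 7 each, +1 to first 1
Round 5: Dunmere=25 Elkhorn=32 Greywater=27 → close Dunmere (overflow 20)
  25÷2 = 12 each, +1 to first 1
Round 6: Elkhorn=45 Greywater=39 → close Elkhorn (overflow 33)
  45÷1 = 45 each, +1 to first 0

Closure order: Cedarfen, Ironridge, Briarlake, Ashgrove, Dunmere, Elkhorn
Last habitat: Greywater with 84 animals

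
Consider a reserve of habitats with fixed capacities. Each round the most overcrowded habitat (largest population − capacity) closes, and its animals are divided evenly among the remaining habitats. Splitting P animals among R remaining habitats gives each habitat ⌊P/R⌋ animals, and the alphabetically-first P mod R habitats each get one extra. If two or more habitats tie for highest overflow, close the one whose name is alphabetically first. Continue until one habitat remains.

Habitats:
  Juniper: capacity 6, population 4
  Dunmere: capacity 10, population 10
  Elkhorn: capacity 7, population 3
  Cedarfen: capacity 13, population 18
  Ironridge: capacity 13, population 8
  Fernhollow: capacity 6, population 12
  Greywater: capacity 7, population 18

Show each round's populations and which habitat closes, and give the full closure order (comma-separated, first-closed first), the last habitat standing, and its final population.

Closure order: Greywater, Fernhollow, Cedarfen, Dunmere, Juniper, Elkhorn
Last habitat: Ironridge with 73 animals

Round 1: Cedarfen=18 Dunmere=10 Elkhorn=3 Fernhollow=12 Greywater=18 Ironridge=8 Juniper=4 → close Greywater (overflow 11)
  18÷6 = 3 each, +1 to first 0
Round 2: Cedarfen=21 Dunmere=13 Elkhorn=6 Fernhollow=15 Ironridge=11 Juniper=7 → close Fernhollow (overflow 9)
  15÷5 = 3 each, +1 to first 0
Round 3: Cedarfen=24 Dunmere=16 Elkhorn=9 Ironridge=14 Juniper=10 → close Cedarfen (overflow 11)
  24÷4 = 6 each, +1 to first 0
Round 4: Dunmere=22 Elkhorn=15 Ironridge=20 Juniper=16 → close Dunmere (overflow 12)
  22÷3 = 7 each, +1 to first 1
Round 5: Elkhorn=23 Ironridge=27 Juniper=23 → close Juniper (overflow 17)
  23÷2 = 11 each, +1 to first 1
Round 6: Elkhorn=35 Ironridge=38 → close Elkhorn (overflow 28)
  35÷1 = 35 each, +1 to first 0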